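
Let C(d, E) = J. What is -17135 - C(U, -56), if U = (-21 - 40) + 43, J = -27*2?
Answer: -17081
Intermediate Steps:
J = -54
U = -18 (U = -61 + 43 = -18)
C(d, E) = -54
-17135 - C(U, -56) = -17135 - 1*(-54) = -17135 + 54 = -17081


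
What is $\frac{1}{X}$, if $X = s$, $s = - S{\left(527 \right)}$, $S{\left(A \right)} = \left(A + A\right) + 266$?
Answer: $- \frac{1}{1320} \approx -0.00075758$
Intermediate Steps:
$S{\left(A \right)} = 266 + 2 A$ ($S{\left(A \right)} = 2 A + 266 = 266 + 2 A$)
$s = -1320$ ($s = - (266 + 2 \cdot 527) = - (266 + 1054) = \left(-1\right) 1320 = -1320$)
$X = -1320$
$\frac{1}{X} = \frac{1}{-1320} = - \frac{1}{1320}$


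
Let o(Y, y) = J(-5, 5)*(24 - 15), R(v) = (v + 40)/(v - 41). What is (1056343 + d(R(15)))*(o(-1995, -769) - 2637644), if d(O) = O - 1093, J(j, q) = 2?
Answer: -36183540339785/13 ≈ -2.7833e+12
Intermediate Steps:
R(v) = (40 + v)/(-41 + v)
d(O) = -1093 + O
o(Y, y) = 18 (o(Y, y) = 2*(24 - 15) = 2*9 = 18)
(1056343 + d(R(15)))*(o(-1995, -769) - 2637644) = (1056343 + (-1093 + (40 + 15)/(-41 + 15)))*(18 - 2637644) = (1056343 + (-1093 + 55/(-26)))*(-2637626) = (1056343 + (-1093 - 1/26*55))*(-2637626) = (1056343 + (-1093 - 55/26))*(-2637626) = (1056343 - 28473/26)*(-2637626) = (27436445/26)*(-2637626) = -36183540339785/13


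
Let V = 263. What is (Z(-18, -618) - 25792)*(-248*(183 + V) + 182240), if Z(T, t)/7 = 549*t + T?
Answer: -171980695744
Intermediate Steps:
Z(T, t) = 7*T + 3843*t (Z(T, t) = 7*(549*t + T) = 7*(T + 549*t) = 7*T + 3843*t)
(Z(-18, -618) - 25792)*(-248*(183 + V) + 182240) = ((7*(-18) + 3843*(-618)) - 25792)*(-248*(183 + 263) + 182240) = ((-126 - 2374974) - 25792)*(-248*446 + 182240) = (-2375100 - 25792)*(-110608 + 182240) = -2400892*71632 = -171980695744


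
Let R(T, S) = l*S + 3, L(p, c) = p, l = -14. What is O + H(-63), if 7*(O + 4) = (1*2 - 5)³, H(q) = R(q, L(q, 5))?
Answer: 6140/7 ≈ 877.14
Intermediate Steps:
R(T, S) = 3 - 14*S (R(T, S) = -14*S + 3 = 3 - 14*S)
H(q) = 3 - 14*q
O = -55/7 (O = -4 + (1*2 - 5)³/7 = -4 + (2 - 5)³/7 = -4 + (⅐)*(-3)³ = -4 + (⅐)*(-27) = -4 - 27/7 = -55/7 ≈ -7.8571)
O + H(-63) = -55/7 + (3 - 14*(-63)) = -55/7 + (3 + 882) = -55/7 + 885 = 6140/7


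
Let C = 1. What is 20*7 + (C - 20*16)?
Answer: -179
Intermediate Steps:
20*7 + (C - 20*16) = 20*7 + (1 - 20*16) = 140 + (1 - 320) = 140 - 319 = -179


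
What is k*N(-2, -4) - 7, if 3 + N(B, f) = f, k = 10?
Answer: -77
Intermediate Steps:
N(B, f) = -3 + f
k*N(-2, -4) - 7 = 10*(-3 - 4) - 7 = 10*(-7) - 7 = -70 - 7 = -77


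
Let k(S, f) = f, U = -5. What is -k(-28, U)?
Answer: 5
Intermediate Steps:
-k(-28, U) = -1*(-5) = 5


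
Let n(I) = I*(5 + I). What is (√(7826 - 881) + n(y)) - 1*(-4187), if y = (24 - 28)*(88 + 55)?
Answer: 328511 + √6945 ≈ 3.2859e+5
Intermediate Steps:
y = -572 (y = -4*143 = -572)
(√(7826 - 881) + n(y)) - 1*(-4187) = (√(7826 - 881) - 572*(5 - 572)) - 1*(-4187) = (√6945 - 572*(-567)) + 4187 = (√6945 + 324324) + 4187 = (324324 + √6945) + 4187 = 328511 + √6945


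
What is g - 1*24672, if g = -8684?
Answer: -33356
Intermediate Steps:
g - 1*24672 = -8684 - 1*24672 = -8684 - 24672 = -33356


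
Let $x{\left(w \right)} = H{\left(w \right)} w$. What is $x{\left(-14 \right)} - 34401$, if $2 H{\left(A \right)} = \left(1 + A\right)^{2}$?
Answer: $-35584$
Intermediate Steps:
$H{\left(A \right)} = \frac{\left(1 + A\right)^{2}}{2}$
$x{\left(w \right)} = \frac{w \left(1 + w\right)^{2}}{2}$ ($x{\left(w \right)} = \frac{\left(1 + w\right)^{2}}{2} w = \frac{w \left(1 + w\right)^{2}}{2}$)
$x{\left(-14 \right)} - 34401 = \frac{1}{2} \left(-14\right) \left(1 - 14\right)^{2} - 34401 = \frac{1}{2} \left(-14\right) \left(-13\right)^{2} - 34401 = \frac{1}{2} \left(-14\right) 169 - 34401 = -1183 - 34401 = -35584$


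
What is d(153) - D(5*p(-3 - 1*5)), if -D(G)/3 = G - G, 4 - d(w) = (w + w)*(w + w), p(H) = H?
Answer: -93632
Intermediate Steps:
d(w) = 4 - 4*w**2 (d(w) = 4 - (w + w)*(w + w) = 4 - 2*w*2*w = 4 - 4*w**2)
D(G) = 0 (D(G) = -3*(G - G) = -3*0 = 0)
d(153) - D(5*p(-3 - 1*5)) = (4 - 4*153**2) - 1*0 = (4 - 4*23409) + 0 = (4 - 93636) + 0 = -93632 + 0 = -93632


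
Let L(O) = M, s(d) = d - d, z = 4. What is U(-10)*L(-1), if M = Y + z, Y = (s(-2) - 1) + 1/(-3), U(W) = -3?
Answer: -8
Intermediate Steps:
s(d) = 0
Y = -4/3 (Y = (0 - 1) + 1/(-3) = -1 - ⅓ = -4/3 ≈ -1.3333)
M = 8/3 (M = -4/3 + 4 = 8/3 ≈ 2.6667)
L(O) = 8/3
U(-10)*L(-1) = -3*8/3 = -8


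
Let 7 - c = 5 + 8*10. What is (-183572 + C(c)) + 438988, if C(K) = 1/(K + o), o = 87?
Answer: 2298745/9 ≈ 2.5542e+5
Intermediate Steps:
c = -78 (c = 7 - (5 + 8*10) = 7 - (5 + 80) = 7 - 1*85 = 7 - 85 = -78)
C(K) = 1/(87 + K) (C(K) = 1/(K + 87) = 1/(87 + K))
(-183572 + C(c)) + 438988 = (-183572 + 1/(87 - 78)) + 438988 = (-183572 + 1/9) + 438988 = -1652147/9 + 438988 = 2298745/9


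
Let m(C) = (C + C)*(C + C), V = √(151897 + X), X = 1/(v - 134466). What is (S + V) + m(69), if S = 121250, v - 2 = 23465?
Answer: 140294 + √1871489215906898/110999 ≈ 1.4068e+5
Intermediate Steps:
v = 23467 (v = 2 + 23465 = 23467)
X = -1/110999 (X = 1/(23467 - 134466) = 1/(-110999) = -1/110999 ≈ -9.0091e-6)
V = √1871489215906898/110999 (V = √(151897 - 1/110999) = √(16860415102/110999) = √1871489215906898/110999 ≈ 389.74)
m(C) = 4*C² (m(C) = (2*C)*(2*C) = 4*C²)
(S + V) + m(69) = (121250 + √1871489215906898/110999) + 4*69² = (121250 + √1871489215906898/110999) + 4*4761 = (121250 + √1871489215906898/110999) + 19044 = 140294 + √1871489215906898/110999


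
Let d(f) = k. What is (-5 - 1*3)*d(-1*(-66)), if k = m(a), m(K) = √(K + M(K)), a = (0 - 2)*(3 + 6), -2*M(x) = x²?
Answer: -48*I*√5 ≈ -107.33*I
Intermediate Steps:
M(x) = -x²/2
a = -18 (a = -2*9 = -18)
m(K) = √(K - K²/2)
k = 6*I*√5 (k = √2*√(-18*(2 - 1*(-18)))/2 = √2*√(-18*(2 + 18))/2 = √2*√(-18*20)/2 = √2*√(-360)/2 = √2*(6*I*√10)/2 = 6*I*√5 ≈ 13.416*I)
d(f) = 6*I*√5
(-5 - 1*3)*d(-1*(-66)) = (-5 - 1*3)*(6*I*√5) = (-5 - 3)*(6*I*√5) = -48*I*√5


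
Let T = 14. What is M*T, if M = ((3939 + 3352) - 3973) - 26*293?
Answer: -60200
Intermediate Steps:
M = -4300 (M = (7291 - 3973) - 1*7618 = 3318 - 7618 = -4300)
M*T = -4300*14 = -60200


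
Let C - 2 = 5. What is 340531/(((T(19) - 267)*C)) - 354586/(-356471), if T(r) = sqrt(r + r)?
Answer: -32234124519365/177792406547 - 340531*sqrt(38)/498757 ≈ -185.51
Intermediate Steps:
C = 7 (C = 2 + 5 = 7)
T(r) = sqrt(2)*sqrt(r) (T(r) = sqrt(2*r) = sqrt(2)*sqrt(r))
340531/(((T(19) - 267)*C)) - 354586/(-356471) = 340531/(((sqrt(2)*sqrt(19) - 267)*7)) - 354586/(-356471) = 340531/(((sqrt(38) - 267)*7)) - 354586*(-1/356471) = 340531/(((-267 + sqrt(38))*7)) + 354586/356471 = 340531/(-1869 + 7*sqrt(38)) + 354586/356471 = 354586/356471 + 340531/(-1869 + 7*sqrt(38))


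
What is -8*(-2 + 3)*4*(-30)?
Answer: 960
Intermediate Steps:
-8*(-2 + 3)*4*(-30) = -8*4*(-30) = -32*(-30) = 960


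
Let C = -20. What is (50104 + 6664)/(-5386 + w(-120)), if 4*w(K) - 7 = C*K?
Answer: -227072/19137 ≈ -11.866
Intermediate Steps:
w(K) = 7/4 - 5*K (w(K) = 7/4 + (-20*K)/4 = 7/4 - 5*K)
(50104 + 6664)/(-5386 + w(-120)) = (50104 + 6664)/(-5386 + (7/4 - 5*(-120))) = 56768/(-5386 + (7/4 + 600)) = 56768/(-5386 + 2407/4) = 56768/(-19137/4) = 56768*(-4/19137) = -227072/19137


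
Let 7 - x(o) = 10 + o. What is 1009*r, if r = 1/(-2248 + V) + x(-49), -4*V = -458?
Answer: 198046520/4267 ≈ 46414.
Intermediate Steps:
V = 229/2 (V = -1/4*(-458) = 229/2 ≈ 114.50)
x(o) = -3 - o (x(o) = 7 - (10 + o) = 7 + (-10 - o) = -3 - o)
r = 196280/4267 (r = 1/(-2248 + 229/2) + (-3 - 1*(-49)) = 1/(-4267/2) + (-3 + 49) = -2/4267 + 46 = 196280/4267 ≈ 46.000)
1009*r = 1009*(196280/4267) = 198046520/4267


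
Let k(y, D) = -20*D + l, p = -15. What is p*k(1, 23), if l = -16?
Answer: 7140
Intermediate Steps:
k(y, D) = -16 - 20*D (k(y, D) = -20*D - 16 = -16 - 20*D)
p*k(1, 23) = -15*(-16 - 20*23) = -15*(-16 - 460) = -15*(-476) = 7140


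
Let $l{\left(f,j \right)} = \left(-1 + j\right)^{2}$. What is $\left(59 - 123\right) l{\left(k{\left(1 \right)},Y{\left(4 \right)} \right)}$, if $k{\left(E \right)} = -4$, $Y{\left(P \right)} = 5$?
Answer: $-1024$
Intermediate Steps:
$\left(59 - 123\right) l{\left(k{\left(1 \right)},Y{\left(4 \right)} \right)} = \left(59 - 123\right) \left(-1 + 5\right)^{2} = - 64 \cdot 4^{2} = \left(-64\right) 16 = -1024$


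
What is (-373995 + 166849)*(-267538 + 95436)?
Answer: 35650240892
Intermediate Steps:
(-373995 + 166849)*(-267538 + 95436) = -207146*(-172102) = 35650240892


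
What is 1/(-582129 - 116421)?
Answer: -1/698550 ≈ -1.4315e-6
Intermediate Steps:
1/(-582129 - 116421) = 1/(-698550) = -1/698550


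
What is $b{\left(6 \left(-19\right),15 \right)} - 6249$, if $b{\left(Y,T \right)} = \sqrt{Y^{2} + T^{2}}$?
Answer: $-6249 + 3 \sqrt{1469} \approx -6134.0$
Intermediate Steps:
$b{\left(Y,T \right)} = \sqrt{T^{2} + Y^{2}}$
$b{\left(6 \left(-19\right),15 \right)} - 6249 = \sqrt{15^{2} + \left(6 \left(-19\right)\right)^{2}} - 6249 = \sqrt{225 + \left(-114\right)^{2}} - 6249 = \sqrt{225 + 12996} - 6249 = \sqrt{13221} - 6249 = 3 \sqrt{1469} - 6249 = -6249 + 3 \sqrt{1469}$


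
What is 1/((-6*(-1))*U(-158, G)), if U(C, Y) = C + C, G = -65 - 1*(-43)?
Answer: -1/1896 ≈ -0.00052743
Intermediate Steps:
G = -22 (G = -65 + 43 = -22)
U(C, Y) = 2*C
1/((-6*(-1))*U(-158, G)) = 1/((-6*(-1))*(2*(-158))) = 1/(6*(-316)) = 1/(-1896) = -1/1896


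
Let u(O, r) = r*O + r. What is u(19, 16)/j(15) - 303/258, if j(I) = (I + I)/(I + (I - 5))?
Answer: 68497/258 ≈ 265.49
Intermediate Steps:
u(O, r) = r + O*r (u(O, r) = O*r + r = r + O*r)
j(I) = 2*I/(-5 + 2*I) (j(I) = (2*I)/(I + (-5 + I)) = (2*I)/(-5 + 2*I) = 2*I/(-5 + 2*I))
u(19, 16)/j(15) - 303/258 = (16*(1 + 19))/((2*15/(-5 + 2*15))) - 303/258 = (16*20)/((2*15/(-5 + 30))) - 303*1/258 = 320/((2*15/25)) - 101/86 = 320/((2*15*(1/25))) - 101/86 = 320/(6/5) - 101/86 = 320*(5/6) - 101/86 = 800/3 - 101/86 = 68497/258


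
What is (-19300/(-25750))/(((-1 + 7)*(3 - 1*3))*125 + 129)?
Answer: 386/66435 ≈ 0.0058102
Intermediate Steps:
(-19300/(-25750))/(((-1 + 7)*(3 - 1*3))*125 + 129) = (-19300*(-1/25750))/((6*(3 - 3))*125 + 129) = 386/(515*((6*0)*125 + 129)) = 386/(515*(0*125 + 129)) = 386/(515*(0 + 129)) = (386/515)/129 = (386/515)*(1/129) = 386/66435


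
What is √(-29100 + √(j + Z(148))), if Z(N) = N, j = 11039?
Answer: √(-29100 + 3*√1243) ≈ 170.28*I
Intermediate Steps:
√(-29100 + √(j + Z(148))) = √(-29100 + √(11039 + 148)) = √(-29100 + √11187) = √(-29100 + 3*√1243)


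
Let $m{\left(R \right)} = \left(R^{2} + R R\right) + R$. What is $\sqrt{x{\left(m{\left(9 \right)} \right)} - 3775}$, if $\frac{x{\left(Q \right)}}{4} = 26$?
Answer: $i \sqrt{3671} \approx 60.589 i$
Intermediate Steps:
$m{\left(R \right)} = R + 2 R^{2}$ ($m{\left(R \right)} = \left(R^{2} + R^{2}\right) + R = 2 R^{2} + R = R + 2 R^{2}$)
$x{\left(Q \right)} = 104$ ($x{\left(Q \right)} = 4 \cdot 26 = 104$)
$\sqrt{x{\left(m{\left(9 \right)} \right)} - 3775} = \sqrt{104 - 3775} = \sqrt{-3671} = i \sqrt{3671}$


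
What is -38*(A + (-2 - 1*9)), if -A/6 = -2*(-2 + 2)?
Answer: 418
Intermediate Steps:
A = 0 (A = -(-12)*(-2 + 2) = -(-12)*0 = -6*0 = 0)
-38*(A + (-2 - 1*9)) = -38*(0 + (-2 - 1*9)) = -38*(0 + (-2 - 9)) = -38*(0 - 11) = -38*(-11) = 418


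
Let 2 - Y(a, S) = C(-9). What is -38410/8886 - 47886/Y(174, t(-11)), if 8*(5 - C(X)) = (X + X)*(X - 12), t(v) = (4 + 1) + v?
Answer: -284809759/262137 ≈ -1086.5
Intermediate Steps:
t(v) = 5 + v
C(X) = 5 - X*(-12 + X)/4 (C(X) = 5 - (X + X)*(X - 12)/8 = 5 - 2*X*(-12 + X)/8 = 5 - X*(-12 + X)/4)
Y(a, S) = 177/4 (Y(a, S) = 2 - (5 + 3*(-9) - 1/4*(-9)**2) = 2 - (5 - 27 - 1/4*81) = 2 - (5 - 27 - 81/4) = 2 - 1*(-169/4) = 2 + 169/4 = 177/4)
-38410/8886 - 47886/Y(174, t(-11)) = -38410/8886 - 47886/177/4 = -38410*1/8886 - 47886*4/177 = -19205/4443 - 63848/59 = -284809759/262137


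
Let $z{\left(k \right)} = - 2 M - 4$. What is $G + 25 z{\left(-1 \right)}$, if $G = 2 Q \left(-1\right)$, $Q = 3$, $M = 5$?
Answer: $-356$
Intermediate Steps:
$z{\left(k \right)} = -14$ ($z{\left(k \right)} = \left(-2\right) 5 - 4 = -10 - 4 = -14$)
$G = -6$ ($G = 2 \cdot 3 \left(-1\right) = 6 \left(-1\right) = -6$)
$G + 25 z{\left(-1 \right)} = -6 + 25 \left(-14\right) = -6 - 350 = -356$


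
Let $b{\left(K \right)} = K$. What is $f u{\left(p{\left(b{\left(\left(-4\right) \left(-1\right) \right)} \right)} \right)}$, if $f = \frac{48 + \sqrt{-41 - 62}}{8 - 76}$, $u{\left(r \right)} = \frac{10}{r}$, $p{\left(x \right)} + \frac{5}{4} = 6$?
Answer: $- \frac{480}{323} - \frac{10 i \sqrt{103}}{323} \approx -1.4861 - 0.31421 i$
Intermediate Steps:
$p{\left(x \right)} = \frac{19}{4}$ ($p{\left(x \right)} = - \frac{5}{4} + 6 = \frac{19}{4}$)
$f = - \frac{12}{17} - \frac{i \sqrt{103}}{68}$ ($f = \frac{48 + \sqrt{-103}}{-68} = \left(48 + i \sqrt{103}\right) \left(- \frac{1}{68}\right) = - \frac{12}{17} - \frac{i \sqrt{103}}{68} \approx -0.70588 - 0.14925 i$)
$f u{\left(p{\left(b{\left(\left(-4\right) \left(-1\right) \right)} \right)} \right)} = \left(- \frac{12}{17} - \frac{i \sqrt{103}}{68}\right) \frac{10}{\frac{19}{4}} = \left(- \frac{12}{17} - \frac{i \sqrt{103}}{68}\right) 10 \cdot \frac{4}{19} = \left(- \frac{12}{17} - \frac{i \sqrt{103}}{68}\right) \frac{40}{19} = - \frac{480}{323} - \frac{10 i \sqrt{103}}{323}$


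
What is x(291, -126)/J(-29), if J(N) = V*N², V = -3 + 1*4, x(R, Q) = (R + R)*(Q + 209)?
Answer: 48306/841 ≈ 57.439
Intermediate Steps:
x(R, Q) = 2*R*(209 + Q) (x(R, Q) = (2*R)*(209 + Q) = 2*R*(209 + Q))
V = 1 (V = -3 + 4 = 1)
J(N) = N² (J(N) = 1*N² = N²)
x(291, -126)/J(-29) = (2*291*(209 - 126))/((-29)²) = (2*291*83)/841 = 48306*(1/841) = 48306/841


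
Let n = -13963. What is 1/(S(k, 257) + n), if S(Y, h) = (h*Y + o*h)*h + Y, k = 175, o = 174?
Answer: 1/23037313 ≈ 4.3408e-8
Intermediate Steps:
S(Y, h) = Y + h*(174*h + Y*h) (S(Y, h) = (h*Y + 174*h)*h + Y = (Y*h + 174*h)*h + Y = (174*h + Y*h)*h + Y = h*(174*h + Y*h) + Y = Y + h*(174*h + Y*h))
1/(S(k, 257) + n) = 1/((175 + 174*257**2 + 175*257**2) - 13963) = 1/((175 + 174*66049 + 175*66049) - 13963) = 1/((175 + 11492526 + 11558575) - 13963) = 1/(23051276 - 13963) = 1/23037313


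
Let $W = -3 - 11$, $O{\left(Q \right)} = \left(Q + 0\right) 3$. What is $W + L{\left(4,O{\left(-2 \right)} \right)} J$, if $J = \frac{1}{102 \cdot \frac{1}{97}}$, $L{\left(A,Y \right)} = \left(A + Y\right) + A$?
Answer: $- \frac{617}{51} \approx -12.098$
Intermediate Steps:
$O{\left(Q \right)} = 3 Q$ ($O{\left(Q \right)} = Q 3 = 3 Q$)
$L{\left(A,Y \right)} = Y + 2 A$
$W = -14$
$J = \frac{97}{102}$ ($J = \frac{1}{102 \cdot \frac{1}{97}} = \frac{1}{\frac{102}{97}} = \frac{97}{102} \approx 0.95098$)
$W + L{\left(4,O{\left(-2 \right)} \right)} J = -14 + \left(3 \left(-2\right) + 2 \cdot 4\right) \frac{97}{102} = -14 + \left(-6 + 8\right) \frac{97}{102} = -14 + 2 \cdot \frac{97}{102} = -14 + \frac{97}{51} = - \frac{617}{51}$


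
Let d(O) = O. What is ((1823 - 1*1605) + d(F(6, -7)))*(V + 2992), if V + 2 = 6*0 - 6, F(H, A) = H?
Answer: 668416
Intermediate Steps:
V = -8 (V = -2 + (6*0 - 6) = -2 + (0 - 6) = -2 - 6 = -8)
((1823 - 1*1605) + d(F(6, -7)))*(V + 2992) = ((1823 - 1*1605) + 6)*(-8 + 2992) = ((1823 - 1605) + 6)*2984 = (218 + 6)*2984 = 224*2984 = 668416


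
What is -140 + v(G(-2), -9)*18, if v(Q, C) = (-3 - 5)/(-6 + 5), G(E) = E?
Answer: 4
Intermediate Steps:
v(Q, C) = 8 (v(Q, C) = -8/(-1) = -8*(-1) = 8)
-140 + v(G(-2), -9)*18 = -140 + 8*18 = -140 + 144 = 4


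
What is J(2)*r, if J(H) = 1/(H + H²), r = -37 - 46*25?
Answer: -1187/6 ≈ -197.83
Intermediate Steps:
r = -1187 (r = -37 - 1150 = -1187)
J(2)*r = (1/(2*(1 + 2)))*(-1187) = ((½)/3)*(-1187) = ((½)*(⅓))*(-1187) = (⅙)*(-1187) = -1187/6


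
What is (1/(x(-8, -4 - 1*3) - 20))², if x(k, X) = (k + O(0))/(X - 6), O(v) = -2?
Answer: 169/62500 ≈ 0.0027040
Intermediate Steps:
x(k, X) = (-2 + k)/(-6 + X) (x(k, X) = (k - 2)/(X - 6) = (-2 + k)/(-6 + X))
(1/(x(-8, -4 - 1*3) - 20))² = (1/((-2 - 8)/(-6 + (-4 - 1*3)) - 20))² = (1/(-10/(-6 + (-4 - 3)) - 20))² = (1/(-10/(-6 - 7) - 20))² = (1/(-10/(-13) - 20))² = (1/(-1/13*(-10) - 20))² = (1/(10/13 - 20))² = (1/(-250/13))² = (-13/250)² = 169/62500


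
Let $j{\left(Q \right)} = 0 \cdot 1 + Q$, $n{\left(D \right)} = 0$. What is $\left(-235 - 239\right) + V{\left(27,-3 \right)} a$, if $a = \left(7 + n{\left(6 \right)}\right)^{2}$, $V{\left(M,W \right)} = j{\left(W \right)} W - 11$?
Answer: $-572$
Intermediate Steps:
$j{\left(Q \right)} = Q$ ($j{\left(Q \right)} = 0 + Q = Q$)
$V{\left(M,W \right)} = -11 + W^{2}$ ($V{\left(M,W \right)} = W W - 11 = W^{2} - 11 = -11 + W^{2}$)
$a = 49$ ($a = \left(7 + 0\right)^{2} = 7^{2} = 49$)
$\left(-235 - 239\right) + V{\left(27,-3 \right)} a = \left(-235 - 239\right) + \left(-11 + \left(-3\right)^{2}\right) 49 = -474 + \left(-11 + 9\right) 49 = -474 - 98 = -572$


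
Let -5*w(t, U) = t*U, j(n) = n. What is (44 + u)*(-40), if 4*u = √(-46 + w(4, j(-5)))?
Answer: -1760 - 10*I*√42 ≈ -1760.0 - 64.807*I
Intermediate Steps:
w(t, U) = -U*t/5 (w(t, U) = -t*U/5 = -U*t/5)
u = I*√42/4 (u = √(-46 - ⅕*(-5)*4)/4 = √(-46 + 4)/4 = √(-42)/4 = (I*√42)/4 = I*√42/4 ≈ 1.6202*I)
(44 + u)*(-40) = (44 + I*√42/4)*(-40) = -1760 - 10*I*√42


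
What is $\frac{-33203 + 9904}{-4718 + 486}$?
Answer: $\frac{1013}{184} \approx 5.5054$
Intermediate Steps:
$\frac{-33203 + 9904}{-4718 + 486} = - \frac{23299}{-4232} = \left(-23299\right) \left(- \frac{1}{4232}\right) = \frac{1013}{184}$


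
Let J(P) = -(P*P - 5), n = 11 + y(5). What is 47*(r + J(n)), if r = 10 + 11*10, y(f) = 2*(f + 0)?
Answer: -14852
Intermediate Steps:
y(f) = 2*f
r = 120 (r = 10 + 110 = 120)
n = 21 (n = 11 + 2*5 = 11 + 10 = 21)
J(P) = 5 - P² (J(P) = -(P² - 5) = -(-5 + P²) = 5 - P²)
47*(r + J(n)) = 47*(120 + (5 - 1*21²)) = 47*(120 + (5 - 1*441)) = 47*(120 + (5 - 441)) = 47*(120 - 436) = 47*(-316) = -14852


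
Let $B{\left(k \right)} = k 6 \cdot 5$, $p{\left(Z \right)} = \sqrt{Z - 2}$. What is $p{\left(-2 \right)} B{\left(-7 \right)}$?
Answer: $- 420 i \approx - 420.0 i$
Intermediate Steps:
$p{\left(Z \right)} = \sqrt{-2 + Z}$
$B{\left(k \right)} = 30 k$ ($B{\left(k \right)} = 6 k 5 = 30 k$)
$p{\left(-2 \right)} B{\left(-7 \right)} = \sqrt{-2 - 2} \cdot 30 \left(-7\right) = \sqrt{-4} \left(-210\right) = 2 i \left(-210\right) = - 420 i$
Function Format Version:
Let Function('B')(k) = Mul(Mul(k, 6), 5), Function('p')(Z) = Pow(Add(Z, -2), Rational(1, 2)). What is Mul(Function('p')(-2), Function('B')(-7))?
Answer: Mul(-420, I) ≈ Mul(-420.00, I)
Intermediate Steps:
Function('p')(Z) = Pow(Add(-2, Z), Rational(1, 2))
Function('B')(k) = Mul(30, k) (Function('B')(k) = Mul(Mul(6, k), 5) = Mul(30, k))
Mul(Function('p')(-2), Function('B')(-7)) = Mul(Pow(Add(-2, -2), Rational(1, 2)), Mul(30, -7)) = Mul(Pow(-4, Rational(1, 2)), -210) = Mul(Mul(2, I), -210) = Mul(-420, I)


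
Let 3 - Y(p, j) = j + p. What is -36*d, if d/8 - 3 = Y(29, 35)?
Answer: 16704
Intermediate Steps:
Y(p, j) = 3 - j - p (Y(p, j) = 3 - (j + p) = 3 + (-j - p) = 3 - j - p)
d = -464 (d = 24 + 8*(3 - 1*35 - 1*29) = 24 + 8*(3 - 35 - 29) = 24 + 8*(-61) = 24 - 488 = -464)
-36*d = -36*(-464) = 16704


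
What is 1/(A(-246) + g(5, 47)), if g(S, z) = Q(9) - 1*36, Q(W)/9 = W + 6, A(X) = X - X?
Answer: 1/99 ≈ 0.010101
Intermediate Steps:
A(X) = 0
Q(W) = 54 + 9*W (Q(W) = 9*(W + 6) = 9*(6 + W) = 54 + 9*W)
g(S, z) = 99 (g(S, z) = (54 + 9*9) - 1*36 = (54 + 81) - 36 = 135 - 36 = 99)
1/(A(-246) + g(5, 47)) = 1/(0 + 99) = 1/99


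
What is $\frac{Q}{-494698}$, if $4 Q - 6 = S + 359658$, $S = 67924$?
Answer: $- \frac{106897}{494698} \approx -0.21609$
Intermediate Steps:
$Q = 106897$ ($Q = \frac{3}{2} + \frac{67924 + 359658}{4} = \frac{3}{2} + \frac{1}{4} \cdot 427582 = \frac{3}{2} + \frac{213791}{2} = 106897$)
$\frac{Q}{-494698} = \frac{106897}{-494698} = 106897 \left(- \frac{1}{494698}\right) = - \frac{106897}{494698}$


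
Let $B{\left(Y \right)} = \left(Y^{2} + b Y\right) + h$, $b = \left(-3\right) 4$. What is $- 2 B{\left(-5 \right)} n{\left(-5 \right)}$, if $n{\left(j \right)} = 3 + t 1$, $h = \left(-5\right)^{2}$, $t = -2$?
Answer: $-220$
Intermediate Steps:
$h = 25$
$b = -12$
$n{\left(j \right)} = 1$ ($n{\left(j \right)} = 3 - 2 = 1$)
$B{\left(Y \right)} = 25 + Y^{2} - 12 Y$ ($B{\left(Y \right)} = \left(Y^{2} - 12 Y\right) + 25 = 25 + Y^{2} - 12 Y$)
$- 2 B{\left(-5 \right)} n{\left(-5 \right)} = - 2 \left(25 + \left(-5\right)^{2} - -60\right) 1 = - 2 \left(25 + 25 + 60\right) 1 = \left(-2\right) 110 \cdot 1 = \left(-220\right) 1 = -220$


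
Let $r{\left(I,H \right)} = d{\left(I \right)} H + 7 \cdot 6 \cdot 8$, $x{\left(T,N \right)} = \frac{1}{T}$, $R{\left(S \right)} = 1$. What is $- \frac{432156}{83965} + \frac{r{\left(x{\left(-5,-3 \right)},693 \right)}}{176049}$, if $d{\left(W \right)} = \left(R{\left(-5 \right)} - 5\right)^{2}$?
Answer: $- \frac{25040471828}{4927318095} \approx -5.082$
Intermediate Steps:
$d{\left(W \right)} = 16$ ($d{\left(W \right)} = \left(1 - 5\right)^{2} = \left(-4\right)^{2} = 16$)
$r{\left(I,H \right)} = 336 + 16 H$ ($r{\left(I,H \right)} = 16 H + 7 \cdot 6 \cdot 8 = 16 H + 42 \cdot 8 = 16 H + 336 = 336 + 16 H$)
$- \frac{432156}{83965} + \frac{r{\left(x{\left(-5,-3 \right)},693 \right)}}{176049} = - \frac{432156}{83965} + \frac{336 + 16 \cdot 693}{176049} = \left(-432156\right) \frac{1}{83965} + \left(336 + 11088\right) \frac{1}{176049} = - \frac{432156}{83965} + 11424 \cdot \frac{1}{176049} = - \frac{432156}{83965} + \frac{3808}{58683} = - \frac{25040471828}{4927318095}$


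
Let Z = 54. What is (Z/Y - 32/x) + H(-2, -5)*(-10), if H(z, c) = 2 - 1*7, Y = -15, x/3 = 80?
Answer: 694/15 ≈ 46.267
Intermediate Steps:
x = 240 (x = 3*80 = 240)
H(z, c) = -5 (H(z, c) = 2 - 7 = -5)
(Z/Y - 32/x) + H(-2, -5)*(-10) = (54/(-15) - 32/240) - 5*(-10) = (54*(-1/15) - 32*1/240) + 50 = (-18/5 - 2/15) + 50 = -56/15 + 50 = 694/15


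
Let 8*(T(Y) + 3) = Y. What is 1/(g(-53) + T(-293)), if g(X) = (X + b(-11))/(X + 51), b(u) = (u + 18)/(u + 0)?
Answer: -88/1127 ≈ -0.078083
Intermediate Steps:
T(Y) = -3 + Y/8
b(u) = (18 + u)/u
g(X) = (-7/11 + X)/(51 + X) (g(X) = (X + (18 - 11)/(-11))/(X + 51) = (X - 1/11*7)/(51 + X) = (X - 7/11)/(51 + X) = (-7/11 + X)/(51 + X))
1/(g(-53) + T(-293)) = 1/((-7/11 - 53)/(51 - 53) + (-3 + (⅛)*(-293))) = 1/(-590/11/(-2) + (-3 - 293/8)) = 1/(-½*(-590/11) - 317/8) = 1/(295/11 - 317/8) = 1/(-1127/88) = -88/1127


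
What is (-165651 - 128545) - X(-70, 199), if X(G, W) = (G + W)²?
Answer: -310837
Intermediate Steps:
(-165651 - 128545) - X(-70, 199) = (-165651 - 128545) - (-70 + 199)² = -294196 - 1*129² = -294196 - 1*16641 = -294196 - 16641 = -310837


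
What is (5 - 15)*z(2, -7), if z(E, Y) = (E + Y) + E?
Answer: 30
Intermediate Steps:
z(E, Y) = Y + 2*E
(5 - 15)*z(2, -7) = (5 - 15)*(-7 + 2*2) = -10*(-7 + 4) = -10*(-3) = 30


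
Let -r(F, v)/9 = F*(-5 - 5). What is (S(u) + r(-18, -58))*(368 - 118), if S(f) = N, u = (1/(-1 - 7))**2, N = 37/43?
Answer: -17405750/43 ≈ -4.0479e+5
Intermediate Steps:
r(F, v) = 90*F (r(F, v) = -9*F*(-5 - 5) = -9*F*(-10) = -(-90)*F = 90*F)
N = 37/43 (N = 37*(1/43) = 37/43 ≈ 0.86047)
u = 1/64 (u = (1/(-8))**2 = (-1/8)**2 = 1/64 ≈ 0.015625)
S(f) = 37/43
(S(u) + r(-18, -58))*(368 - 118) = (37/43 + 90*(-18))*(368 - 118) = (37/43 - 1620)*250 = -69623/43*250 = -17405750/43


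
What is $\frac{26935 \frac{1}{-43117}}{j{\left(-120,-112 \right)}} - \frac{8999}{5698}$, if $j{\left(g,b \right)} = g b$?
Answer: $- \frac{74500090045}{47170687872} \approx -1.5794$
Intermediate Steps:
$j{\left(g,b \right)} = b g$
$\frac{26935 \frac{1}{-43117}}{j{\left(-120,-112 \right)}} - \frac{8999}{5698} = \frac{26935 \frac{1}{-43117}}{\left(-112\right) \left(-120\right)} - \frac{8999}{5698} = \frac{26935 \left(- \frac{1}{43117}\right)}{13440} - \frac{8999}{5698} = \left(- \frac{26935}{43117}\right) \frac{1}{13440} - \frac{8999}{5698} = - \frac{5387}{115898496} - \frac{8999}{5698} = - \frac{74500090045}{47170687872}$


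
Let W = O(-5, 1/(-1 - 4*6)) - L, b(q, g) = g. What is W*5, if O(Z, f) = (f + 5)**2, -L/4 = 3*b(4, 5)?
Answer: 52876/125 ≈ 423.01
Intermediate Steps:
L = -60 (L = -12*5 = -4*15 = -60)
O(Z, f) = (5 + f)**2
W = 52876/625 (W = (5 + 1/(-1 - 4*6))**2 - 1*(-60) = (5 + 1/(-1 - 24))**2 + 60 = (5 + 1/(-25))**2 + 60 = (5 - 1/25)**2 + 60 = (124/25)**2 + 60 = 15376/625 + 60 = 52876/625 ≈ 84.602)
W*5 = (52876/625)*5 = 52876/125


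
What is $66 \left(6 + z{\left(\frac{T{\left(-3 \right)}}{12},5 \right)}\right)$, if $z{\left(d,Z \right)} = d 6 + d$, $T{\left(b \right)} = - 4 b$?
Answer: $858$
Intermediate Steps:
$z{\left(d,Z \right)} = 7 d$ ($z{\left(d,Z \right)} = 6 d + d = 7 d$)
$66 \left(6 + z{\left(\frac{T{\left(-3 \right)}}{12},5 \right)}\right) = 66 \left(6 + 7 \frac{\left(-4\right) \left(-3\right)}{12}\right) = 66 \left(6 + 7 \cdot 12 \cdot \frac{1}{12}\right) = 66 \left(6 + 7 \cdot 1\right) = 66 \left(6 + 7\right) = 66 \cdot 13 = 858$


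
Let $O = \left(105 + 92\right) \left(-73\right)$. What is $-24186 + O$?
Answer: $-38567$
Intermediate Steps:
$O = -14381$ ($O = 197 \left(-73\right) = -14381$)
$-24186 + O = -24186 - 14381 = -38567$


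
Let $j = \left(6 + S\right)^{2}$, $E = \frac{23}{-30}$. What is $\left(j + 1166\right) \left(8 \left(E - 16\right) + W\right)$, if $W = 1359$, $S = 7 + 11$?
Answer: $\frac{32005766}{15} \approx 2.1337 \cdot 10^{6}$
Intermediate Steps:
$E = - \frac{23}{30}$ ($E = 23 \left(- \frac{1}{30}\right) = - \frac{23}{30} \approx -0.76667$)
$S = 18$
$j = 576$ ($j = \left(6 + 18\right)^{2} = 24^{2} = 576$)
$\left(j + 1166\right) \left(8 \left(E - 16\right) + W\right) = \left(576 + 1166\right) \left(8 \left(- \frac{23}{30} - 16\right) + 1359\right) = 1742 \left(8 \left(- \frac{503}{30}\right) + 1359\right) = 1742 \left(- \frac{2012}{15} + 1359\right) = 1742 \cdot \frac{18373}{15} = \frac{32005766}{15}$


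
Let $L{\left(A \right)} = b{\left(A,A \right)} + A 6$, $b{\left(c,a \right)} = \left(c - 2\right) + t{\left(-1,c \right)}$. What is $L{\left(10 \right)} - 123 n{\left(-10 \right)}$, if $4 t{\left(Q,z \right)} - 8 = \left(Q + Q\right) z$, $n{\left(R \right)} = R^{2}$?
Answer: $-12235$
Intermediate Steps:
$t{\left(Q,z \right)} = 2 + \frac{Q z}{2}$ ($t{\left(Q,z \right)} = 2 + \frac{\left(Q + Q\right) z}{4} = 2 + \frac{2 Q z}{4} = 2 + \frac{Q z}{2}$)
$b{\left(c,a \right)} = \frac{c}{2}$ ($b{\left(c,a \right)} = \left(c - 2\right) + \left(2 + \frac{1}{2} \left(-1\right) c\right) = \left(-2 + c\right) - \left(-2 + \frac{c}{2}\right) = \frac{c}{2}$)
$L{\left(A \right)} = \frac{13 A}{2}$ ($L{\left(A \right)} = \frac{A}{2} + A 6 = \frac{A}{2} + 6 A = \frac{13 A}{2}$)
$L{\left(10 \right)} - 123 n{\left(-10 \right)} = \frac{13}{2} \cdot 10 - 123 \left(-10\right)^{2} = 65 - 12300 = -12235$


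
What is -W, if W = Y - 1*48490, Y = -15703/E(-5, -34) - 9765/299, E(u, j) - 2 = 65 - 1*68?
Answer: 9813078/299 ≈ 32820.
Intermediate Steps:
E(u, j) = -1 (E(u, j) = 2 + (65 - 1*68) = 2 + (65 - 68) = 2 - 3 = -1)
Y = 4685432/299 (Y = -15703/(-1) - 9765/299 = -15703*(-1) - 9765*1/299 = 15703 - 9765/299 = 4685432/299 ≈ 15670.)
W = -9813078/299 (W = 4685432/299 - 1*48490 = 4685432/299 - 48490 = -9813078/299 ≈ -32820.)
-W = -1*(-9813078/299) = 9813078/299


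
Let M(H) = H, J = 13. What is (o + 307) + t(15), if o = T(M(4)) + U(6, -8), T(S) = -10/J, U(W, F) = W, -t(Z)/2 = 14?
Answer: 3695/13 ≈ 284.23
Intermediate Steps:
t(Z) = -28 (t(Z) = -2*14 = -28)
T(S) = -10/13
o = 68/13 (o = -10/13 + 6 = 68/13 ≈ 5.2308)
(o + 307) + t(15) = (68/13 + 307) - 28 = 4059/13 - 28 = 3695/13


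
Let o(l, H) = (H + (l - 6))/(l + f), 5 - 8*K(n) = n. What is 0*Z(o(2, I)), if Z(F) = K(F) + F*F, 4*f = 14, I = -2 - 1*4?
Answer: 0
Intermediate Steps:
K(n) = 5/8 - n/8
I = -6 (I = -2 - 4 = -6)
f = 7/2 (f = (¼)*14 = 7/2 ≈ 3.5000)
o(l, H) = (-6 + H + l)/(7/2 + l) (o(l, H) = (H + (l - 6))/(l + 7/2) = (H + (-6 + l))/(7/2 + l) = (-6 + H + l)/(7/2 + l))
Z(F) = 5/8 + F² - F/8 (Z(F) = (5/8 - F/8) + F*F = (5/8 - F/8) + F² = 5/8 + F² - F/8)
0*Z(o(2, I)) = 0*(5/8 + (2*(-6 - 6 + 2)/(7 + 2*2))² - (-6 - 6 + 2)/(4*(7 + 2*2))) = 0*(5/8 + (2*(-10)/(7 + 4))² - (-10)/(4*(7 + 4))) = 0*(5/8 + (2*(-10)/11)² - (-10)/(4*11)) = 0*(5/8 + (2*(1/11)*(-10))² - (-10)/(4*11)) = 0*(5/8 + (-20/11)² - ⅛*(-20/11)) = 0*(5/8 + 400/121 + 5/22) = 0*(4025/968) = 0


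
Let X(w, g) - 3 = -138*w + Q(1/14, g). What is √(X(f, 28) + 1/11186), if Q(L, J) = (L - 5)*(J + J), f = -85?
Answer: √1433575421558/11186 ≈ 107.04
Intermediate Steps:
Q(L, J) = 2*J*(-5 + L) (Q(L, J) = (-5 + L)*(2*J) = 2*J*(-5 + L))
X(w, g) = 3 - 138*w - 69*g/7 (X(w, g) = 3 + (-138*w + 2*g*(-5 + 1/14)) = 3 + (-138*w + 2*g*(-69/14)) = 3 + (-138*w - 69*g/7) = 3 - 138*w - 69*g/7)
√(X(f, 28) + 1/11186) = √((3 - 138*(-85) - 69/7*28) + 1/11186) = √((3 + 11730 - 276) + 1/11186) = √(11457 + 1/11186) = √(128158003/11186) = √1433575421558/11186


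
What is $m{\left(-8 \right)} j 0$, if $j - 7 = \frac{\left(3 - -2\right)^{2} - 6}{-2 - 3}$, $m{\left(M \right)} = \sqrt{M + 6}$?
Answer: $0$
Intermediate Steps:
$m{\left(M \right)} = \sqrt{6 + M}$
$j = \frac{16}{5}$ ($j = 7 + \frac{\left(3 - -2\right)^{2} - 6}{-2 - 3} = 7 + \frac{\left(3 + \left(6 - 4\right)\right)^{2} - 6}{-5} = 7 + \left(\left(3 + 2\right)^{2} - 6\right) \left(- \frac{1}{5}\right) = 7 + \left(5^{2} - 6\right) \left(- \frac{1}{5}\right) = 7 + \left(25 - 6\right) \left(- \frac{1}{5}\right) = 7 + 19 \left(- \frac{1}{5}\right) = 7 - \frac{19}{5} = \frac{16}{5} \approx 3.2$)
$m{\left(-8 \right)} j 0 = \sqrt{6 - 8} \cdot \frac{16}{5} \cdot 0 = \sqrt{-2} \cdot 0 = i \sqrt{2} \cdot 0 = 0$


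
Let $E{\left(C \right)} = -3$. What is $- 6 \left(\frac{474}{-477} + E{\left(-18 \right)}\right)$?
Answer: $\frac{1270}{53} \approx 23.962$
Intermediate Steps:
$- 6 \left(\frac{474}{-477} + E{\left(-18 \right)}\right) = - 6 \left(\frac{474}{-477} - 3\right) = - 6 \left(474 \left(- \frac{1}{477}\right) - 3\right) = - 6 \left(- \frac{158}{159} - 3\right) = \left(-6\right) \left(- \frac{635}{159}\right) = \frac{1270}{53}$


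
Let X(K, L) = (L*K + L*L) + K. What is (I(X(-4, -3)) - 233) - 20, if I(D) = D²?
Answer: 36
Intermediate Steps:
X(K, L) = K + L² + K*L (X(K, L) = (K*L + L²) + K = (L² + K*L) + K = K + L² + K*L)
(I(X(-4, -3)) - 233) - 20 = ((-4 + (-3)² - 4*(-3))² - 233) - 20 = ((-4 + 9 + 12)² - 233) - 20 = (17² - 233) - 20 = (289 - 233) - 20 = 56 - 20 = 36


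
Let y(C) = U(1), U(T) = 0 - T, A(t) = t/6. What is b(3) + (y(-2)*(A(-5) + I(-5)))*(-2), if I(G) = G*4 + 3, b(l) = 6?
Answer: -89/3 ≈ -29.667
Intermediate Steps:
A(t) = t/6 (A(t) = t*(1/6) = t/6)
U(T) = -T
y(C) = -1 (y(C) = -1*1 = -1)
I(G) = 3 + 4*G (I(G) = 4*G + 3 = 3 + 4*G)
b(3) + (y(-2)*(A(-5) + I(-5)))*(-2) = 6 - ((1/6)*(-5) + (3 + 4*(-5)))*(-2) = 6 - (-5/6 + (3 - 20))*(-2) = 6 - (-5/6 - 17)*(-2) = 6 - 1*(-107/6)*(-2) = 6 + (107/6)*(-2) = 6 - 107/3 = -89/3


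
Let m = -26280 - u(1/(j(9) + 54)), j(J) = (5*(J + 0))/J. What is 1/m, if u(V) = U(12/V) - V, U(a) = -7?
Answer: -59/1550106 ≈ -3.8062e-5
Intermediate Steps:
j(J) = 5 (j(J) = (5*J)/J = 5)
u(V) = -7 - V
m = -1550106/59 (m = -26280 - (-7 - 1/(5 + 54)) = -26280 - (-7 - 1/59) = -26280 - 1*(-414/59) = -26280 + 414/59 = -1550106/59 ≈ -26273.)
1/m = 1/(-1550106/59) = -59/1550106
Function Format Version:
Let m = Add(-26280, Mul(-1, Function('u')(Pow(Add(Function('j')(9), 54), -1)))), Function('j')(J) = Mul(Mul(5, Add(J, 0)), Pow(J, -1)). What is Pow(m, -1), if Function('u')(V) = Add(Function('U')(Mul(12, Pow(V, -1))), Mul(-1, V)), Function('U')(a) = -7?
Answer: Rational(-59, 1550106) ≈ -3.8062e-5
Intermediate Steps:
Function('j')(J) = 5 (Function('j')(J) = Mul(Mul(5, J), Pow(J, -1)) = 5)
Function('u')(V) = Add(-7, Mul(-1, V))
m = Rational(-1550106, 59) (m = Add(-26280, Mul(-1, Add(-7, Mul(-1, Pow(Add(5, 54), -1))))) = Add(-26280, Mul(-1, Add(-7, Mul(-1, Pow(59, -1))))) = Add(-26280, Mul(-1, Add(-7, Mul(-1, Rational(1, 59))))) = Add(-26280, Mul(-1, Add(-7, Rational(-1, 59)))) = Add(-26280, Mul(-1, Rational(-414, 59))) = Add(-26280, Rational(414, 59)) = Rational(-1550106, 59) ≈ -26273.)
Pow(m, -1) = Pow(Rational(-1550106, 59), -1) = Rational(-59, 1550106)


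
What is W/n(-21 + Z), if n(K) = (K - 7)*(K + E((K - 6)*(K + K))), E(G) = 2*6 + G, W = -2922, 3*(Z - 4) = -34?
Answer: 39447/920239 ≈ 0.042866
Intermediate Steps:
Z = -22/3 (Z = 4 + (⅓)*(-34) = 4 - 34/3 = -22/3 ≈ -7.3333)
E(G) = 12 + G
n(K) = (-7 + K)*(12 + K + 2*K*(-6 + K)) (n(K) = (K - 7)*(K + (12 + (K - 6)*(K + K))) = (-7 + K)*(K + (12 + (-6 + K)*(2*K))) = (-7 + K)*(K + (12 + 2*K*(-6 + K))) = (-7 + K)*(12 + K + 2*K*(-6 + K)))
W/n(-21 + Z) = -2922/(-84 - 25*(-21 - 22/3)² + 2*(-21 - 22/3)³ + 89*(-21 - 22/3)) = -2922/(-84 - 25*(-85/3)² + 2*(-85/3)³ + 89*(-85/3)) = -2922/(-84 - 25*7225/9 + 2*(-614125/27) - 7565/3) = -2922/(-84 - 180625/9 - 1228250/27 - 7565/3) = -2922/(-1840478/27) = -2922*(-27/1840478) = 39447/920239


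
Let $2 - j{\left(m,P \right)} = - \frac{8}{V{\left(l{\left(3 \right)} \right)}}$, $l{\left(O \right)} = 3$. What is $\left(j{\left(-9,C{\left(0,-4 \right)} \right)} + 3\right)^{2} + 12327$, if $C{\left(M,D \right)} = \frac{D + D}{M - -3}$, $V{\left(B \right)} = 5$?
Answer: $\frac{309264}{25} \approx 12371.0$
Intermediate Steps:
$C{\left(M,D \right)} = \frac{2 D}{3 + M}$ ($C{\left(M,D \right)} = \frac{2 D}{M + 3} = \frac{2 D}{3 + M}$)
$j{\left(m,P \right)} = \frac{18}{5}$ ($j{\left(m,P \right)} = 2 - - \frac{8}{5} = 2 + \frac{8}{5} = \frac{18}{5}$)
$\left(j{\left(-9,C{\left(0,-4 \right)} \right)} + 3\right)^{2} + 12327 = \left(\frac{18}{5} + 3\right)^{2} + 12327 = \left(\frac{33}{5}\right)^{2} + 12327 = \frac{1089}{25} + 12327 = \frac{309264}{25}$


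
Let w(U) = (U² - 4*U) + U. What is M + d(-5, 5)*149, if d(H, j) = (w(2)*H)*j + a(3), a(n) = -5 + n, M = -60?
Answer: 7092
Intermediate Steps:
w(U) = U² - 3*U
d(H, j) = -2 - 2*H*j (d(H, j) = ((2*(-3 + 2))*H)*j + (-5 + 3) = ((2*(-1))*H)*j - 2 = (-2*H)*j - 2 = -2*H*j - 2 = -2 - 2*H*j)
M + d(-5, 5)*149 = -60 + (-2 - 2*(-5)*5)*149 = -60 + (-2 + 50)*149 = -60 + 48*149 = -60 + 7152 = 7092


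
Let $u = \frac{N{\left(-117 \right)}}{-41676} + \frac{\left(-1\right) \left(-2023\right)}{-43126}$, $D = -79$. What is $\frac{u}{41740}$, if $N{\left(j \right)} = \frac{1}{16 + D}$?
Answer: $- \frac{2655760699}{2363133225796560} \approx -1.1238 \cdot 10^{-6}$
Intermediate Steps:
$N{\left(j \right)} = - \frac{1}{63}$ ($N{\left(j \right)} = \frac{1}{16 - 79} = \frac{1}{-63} = - \frac{1}{63}$)
$u = - \frac{2655760699}{56615554044}$ ($u = - \frac{1}{63 \left(-41676\right)} + \frac{\left(-1\right) \left(-2023\right)}{-43126} = \left(- \frac{1}{63}\right) \left(- \frac{1}{41676}\right) + 2023 \left(- \frac{1}{43126}\right) = \frac{1}{2625588} - \frac{2023}{43126} = - \frac{2655760699}{56615554044} \approx -0.046909$)
$\frac{u}{41740} = - \frac{2655760699}{56615554044 \cdot 41740} = \left(- \frac{2655760699}{56615554044}\right) \frac{1}{41740} = - \frac{2655760699}{2363133225796560}$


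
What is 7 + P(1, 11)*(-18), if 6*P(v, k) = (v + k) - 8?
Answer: -5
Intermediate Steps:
P(v, k) = -4/3 + k/6 + v/6 (P(v, k) = ((v + k) - 8)/6 = ((k + v) - 8)/6 = (-8 + k + v)/6 = -4/3 + k/6 + v/6)
7 + P(1, 11)*(-18) = 7 + (-4/3 + (1/6)*11 + (1/6)*1)*(-18) = 7 + (-4/3 + 11/6 + 1/6)*(-18) = 7 + (2/3)*(-18) = 7 - 12 = -5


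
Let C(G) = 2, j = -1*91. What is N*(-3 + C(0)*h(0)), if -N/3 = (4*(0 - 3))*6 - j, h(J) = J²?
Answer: 171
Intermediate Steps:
j = -91
N = -57 (N = -3*((4*(0 - 3))*6 - 1*(-91)) = -3*((4*(-3))*6 + 91) = -3*(-12*6 + 91) = -3*(-72 + 91) = -3*19 = -57)
N*(-3 + C(0)*h(0)) = -57*(-3 + 2*0²) = -57*(-3 + 2*0) = -57*(-3 + 0) = -57*(-3) = 171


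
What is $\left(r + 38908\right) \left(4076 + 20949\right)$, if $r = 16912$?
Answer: $1396895500$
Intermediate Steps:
$\left(r + 38908\right) \left(4076 + 20949\right) = \left(16912 + 38908\right) \left(4076 + 20949\right) = 55820 \cdot 25025 = 1396895500$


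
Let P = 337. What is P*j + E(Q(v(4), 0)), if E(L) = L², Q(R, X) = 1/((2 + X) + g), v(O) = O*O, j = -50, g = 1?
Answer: -151649/9 ≈ -16850.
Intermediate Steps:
v(O) = O²
Q(R, X) = 1/(3 + X) (Q(R, X) = 1/((2 + X) + 1) = 1/(3 + X))
P*j + E(Q(v(4), 0)) = 337*(-50) + (1/(3 + 0))² = -16850 + (1/3)² = -16850 + (⅓)² = -16850 + ⅑ = -151649/9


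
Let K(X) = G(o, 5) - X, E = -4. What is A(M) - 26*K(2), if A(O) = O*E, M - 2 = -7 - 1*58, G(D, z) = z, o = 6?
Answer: 174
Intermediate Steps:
M = -63 (M = 2 + (-7 - 1*58) = 2 + (-7 - 58) = 2 - 65 = -63)
A(O) = -4*O (A(O) = O*(-4) = -4*O)
K(X) = 5 - X
A(M) - 26*K(2) = -4*(-63) - 26*(5 - 1*2) = 252 - 26*(5 - 2) = 252 - 26*3 = 252 - 78 = 174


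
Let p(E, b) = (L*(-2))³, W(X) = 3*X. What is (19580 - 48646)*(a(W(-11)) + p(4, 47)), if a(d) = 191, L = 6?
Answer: 44674442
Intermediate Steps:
p(E, b) = -1728 (p(E, b) = (6*(-2))³ = (-12)³ = -1728)
(19580 - 48646)*(a(W(-11)) + p(4, 47)) = (19580 - 48646)*(191 - 1728) = -29066*(-1537) = 44674442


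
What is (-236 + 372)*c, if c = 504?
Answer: 68544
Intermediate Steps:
(-236 + 372)*c = (-236 + 372)*504 = 136*504 = 68544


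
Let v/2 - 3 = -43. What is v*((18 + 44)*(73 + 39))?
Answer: -555520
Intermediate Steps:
v = -80 (v = 6 + 2*(-43) = 6 - 86 = -80)
v*((18 + 44)*(73 + 39)) = -80*(18 + 44)*(73 + 39) = -4960*112 = -80*6944 = -555520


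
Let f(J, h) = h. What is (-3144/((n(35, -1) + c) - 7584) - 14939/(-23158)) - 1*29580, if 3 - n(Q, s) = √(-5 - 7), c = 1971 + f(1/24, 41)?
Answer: (-1369997402*√3 + 3814684957117*I)/(23158*(-5569*I + 2*√3)) ≈ -29579.0 - 0.00035117*I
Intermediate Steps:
c = 2012 (c = 1971 + 41 = 2012)
n(Q, s) = 3 - 2*I*√3 (n(Q, s) = 3 - √(-5 - 7) = 3 - √(-12) = 3 - 2*I*√3)
(-3144/((n(35, -1) + c) - 7584) - 14939/(-23158)) - 1*29580 = (-3144/(((3 - 2*I*√3) + 2012) - 7584) - 14939/(-23158)) - 1*29580 = (-3144/((2015 - 2*I*√3) - 7584) - 14939*(-1/23158)) - 29580 = (-3144/(-5569 - 2*I*√3) + 14939/23158) - 29580 = (14939/23158 - 3144/(-5569 - 2*I*√3)) - 29580 = -684998701/23158 - 3144/(-5569 - 2*I*√3)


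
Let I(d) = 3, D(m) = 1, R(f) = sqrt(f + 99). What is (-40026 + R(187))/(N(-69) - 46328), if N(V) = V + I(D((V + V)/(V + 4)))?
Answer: 20013/23197 - sqrt(286)/46394 ≈ 0.86238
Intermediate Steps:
R(f) = sqrt(99 + f)
N(V) = 3 + V (N(V) = V + 3 = 3 + V)
(-40026 + R(187))/(N(-69) - 46328) = (-40026 + sqrt(99 + 187))/((3 - 69) - 46328) = (-40026 + sqrt(286))/(-66 - 46328) = (-40026 + sqrt(286))/(-46394) = (-40026 + sqrt(286))*(-1/46394) = 20013/23197 - sqrt(286)/46394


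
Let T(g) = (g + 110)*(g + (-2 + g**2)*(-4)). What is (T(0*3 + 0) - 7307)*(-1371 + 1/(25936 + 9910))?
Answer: 315854047355/35846 ≈ 8.8114e+6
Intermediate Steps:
T(g) = (110 + g)*(8 + g - 4*g**2) (T(g) = (110 + g)*(g + (8 - 4*g**2)) = (110 + g)*(8 + g - 4*g**2))
(T(0*3 + 0) - 7307)*(-1371 + 1/(25936 + 9910)) = ((880 - 439*(0*3 + 0)**2 - 4*(0*3 + 0)**3 + 118*(0*3 + 0)) - 7307)*(-1371 + 1/(25936 + 9910)) = ((880 - 439*(0 + 0)**2 - 4*(0 + 0)**3 + 118*(0 + 0)) - 7307)*(-1371 + 1/35846) = ((880 - 439*0**2 - 4*0**3 + 118*0) - 7307)*(-1371 + 1/35846) = ((880 - 439*0 - 4*0 + 0) - 7307)*(-49144865/35846) = ((880 + 0 + 0 + 0) - 7307)*(-49144865/35846) = (880 - 7307)*(-49144865/35846) = -6427*(-49144865/35846) = 315854047355/35846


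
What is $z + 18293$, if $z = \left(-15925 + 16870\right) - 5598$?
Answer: $13640$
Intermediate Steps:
$z = -4653$ ($z = 945 - 5598 = -4653$)
$z + 18293 = -4653 + 18293 = 13640$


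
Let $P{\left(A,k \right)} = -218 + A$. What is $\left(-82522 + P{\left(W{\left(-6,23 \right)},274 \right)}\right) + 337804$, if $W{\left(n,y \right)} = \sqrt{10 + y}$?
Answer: $255064 + \sqrt{33} \approx 2.5507 \cdot 10^{5}$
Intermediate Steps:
$\left(-82522 + P{\left(W{\left(-6,23 \right)},274 \right)}\right) + 337804 = \left(-82522 - \left(218 - \sqrt{10 + 23}\right)\right) + 337804 = \left(-82522 - \left(218 - \sqrt{33}\right)\right) + 337804 = \left(-82740 + \sqrt{33}\right) + 337804 = 255064 + \sqrt{33}$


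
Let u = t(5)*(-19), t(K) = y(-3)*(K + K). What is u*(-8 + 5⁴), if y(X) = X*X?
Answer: -1055070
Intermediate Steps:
y(X) = X²
t(K) = 18*K (t(K) = (-3)²*(K + K) = 9*(2*K) = 18*K)
u = -1710 (u = (18*5)*(-19) = 90*(-19) = -1710)
u*(-8 + 5⁴) = -1710*(-8 + 5⁴) = -1710*(-8 + 625) = -1710*617 = -1055070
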